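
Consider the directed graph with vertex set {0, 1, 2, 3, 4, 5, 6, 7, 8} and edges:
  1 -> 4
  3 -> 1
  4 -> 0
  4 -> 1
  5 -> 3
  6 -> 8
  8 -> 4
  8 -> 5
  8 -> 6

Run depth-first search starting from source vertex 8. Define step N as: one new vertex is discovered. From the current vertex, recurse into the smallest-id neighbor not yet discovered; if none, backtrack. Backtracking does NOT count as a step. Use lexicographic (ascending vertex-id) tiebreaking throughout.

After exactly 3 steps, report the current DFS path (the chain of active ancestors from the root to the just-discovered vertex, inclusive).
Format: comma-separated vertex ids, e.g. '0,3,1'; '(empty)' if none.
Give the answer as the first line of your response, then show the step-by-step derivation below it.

8,4,0

step 1: discover 8; path=8; order=8
step 2: discover 4; path=8>4; order=8,4
step 3: discover 0; path=8>4>0; order=8,4,0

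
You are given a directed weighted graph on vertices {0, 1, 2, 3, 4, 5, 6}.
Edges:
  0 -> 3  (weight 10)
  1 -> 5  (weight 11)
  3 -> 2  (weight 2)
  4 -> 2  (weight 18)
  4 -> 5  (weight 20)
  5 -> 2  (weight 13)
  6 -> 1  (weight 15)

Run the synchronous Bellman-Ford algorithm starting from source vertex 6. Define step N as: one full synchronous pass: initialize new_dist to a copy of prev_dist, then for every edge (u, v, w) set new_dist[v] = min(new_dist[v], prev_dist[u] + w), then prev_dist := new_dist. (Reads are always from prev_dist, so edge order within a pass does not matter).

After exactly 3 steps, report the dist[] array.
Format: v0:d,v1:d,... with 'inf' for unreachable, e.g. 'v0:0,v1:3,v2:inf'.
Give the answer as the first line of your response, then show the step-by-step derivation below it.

v0:inf,v1:15,v2:39,v3:inf,v4:inf,v5:26,v6:0

step 1: dist = v0:inf,v1:15,v2:inf,v3:inf,v4:inf,v5:inf,v6:0
step 2: dist = v0:inf,v1:15,v2:inf,v3:inf,v4:inf,v5:26,v6:0
step 3: dist = v0:inf,v1:15,v2:39,v3:inf,v4:inf,v5:26,v6:0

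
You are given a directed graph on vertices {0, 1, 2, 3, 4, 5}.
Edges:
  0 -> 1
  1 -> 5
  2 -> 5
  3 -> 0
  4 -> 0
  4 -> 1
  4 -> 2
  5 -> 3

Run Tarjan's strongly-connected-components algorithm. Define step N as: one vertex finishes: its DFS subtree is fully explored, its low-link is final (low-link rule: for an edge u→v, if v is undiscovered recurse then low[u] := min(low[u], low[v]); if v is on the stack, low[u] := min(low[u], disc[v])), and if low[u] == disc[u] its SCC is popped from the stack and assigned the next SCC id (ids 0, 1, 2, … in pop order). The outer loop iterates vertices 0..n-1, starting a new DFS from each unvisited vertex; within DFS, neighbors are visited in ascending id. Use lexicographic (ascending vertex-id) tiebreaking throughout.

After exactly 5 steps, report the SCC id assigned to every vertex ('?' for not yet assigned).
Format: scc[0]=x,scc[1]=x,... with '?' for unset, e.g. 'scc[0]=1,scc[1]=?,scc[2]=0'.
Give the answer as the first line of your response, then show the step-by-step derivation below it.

scc[0]=0,scc[1]=0,scc[2]=1,scc[3]=0,scc[4]=?,scc[5]=0

step 1: low=(low[0]=0,low[1]=1,low[2]=?,low[3]=0,low[4]=?,low[5]=2); scc=(scc[0]=?,scc[1]=?,scc[2]=?,scc[3]=?,scc[4]=?,scc[5]=?)
step 2: low=(low[0]=0,low[1]=1,low[2]=?,low[3]=0,low[4]=?,low[5]=0); scc=(scc[0]=?,scc[1]=?,scc[2]=?,scc[3]=?,scc[4]=?,scc[5]=?)
step 3: low=(low[0]=0,low[1]=0,low[2]=?,low[3]=0,low[4]=?,low[5]=0); scc=(scc[0]=?,scc[1]=?,scc[2]=?,scc[3]=?,scc[4]=?,scc[5]=?)
step 4: low=(low[0]=0,low[1]=0,low[2]=?,low[3]=0,low[4]=?,low[5]=0); scc=(scc[0]=0,scc[1]=0,scc[2]=?,scc[3]=0,scc[4]=?,scc[5]=0)
step 5: low=(low[0]=0,low[1]=0,low[2]=4,low[3]=0,low[4]=?,low[5]=0); scc=(scc[0]=0,scc[1]=0,scc[2]=1,scc[3]=0,scc[4]=?,scc[5]=0)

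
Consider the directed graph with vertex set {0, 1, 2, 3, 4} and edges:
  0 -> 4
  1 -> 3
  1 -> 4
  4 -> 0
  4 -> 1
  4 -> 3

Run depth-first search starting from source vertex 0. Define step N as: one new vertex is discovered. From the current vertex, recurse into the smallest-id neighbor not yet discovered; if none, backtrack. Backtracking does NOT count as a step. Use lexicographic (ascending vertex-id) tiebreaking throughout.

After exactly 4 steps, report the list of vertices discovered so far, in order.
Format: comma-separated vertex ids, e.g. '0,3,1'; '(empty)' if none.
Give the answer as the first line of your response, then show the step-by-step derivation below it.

0,4,1,3

step 1: discover 0; path=0; order=0
step 2: discover 4; path=0>4; order=0,4
step 3: discover 1; path=0>4>1; order=0,4,1
step 4: discover 3; path=0>4>1>3; order=0,4,1,3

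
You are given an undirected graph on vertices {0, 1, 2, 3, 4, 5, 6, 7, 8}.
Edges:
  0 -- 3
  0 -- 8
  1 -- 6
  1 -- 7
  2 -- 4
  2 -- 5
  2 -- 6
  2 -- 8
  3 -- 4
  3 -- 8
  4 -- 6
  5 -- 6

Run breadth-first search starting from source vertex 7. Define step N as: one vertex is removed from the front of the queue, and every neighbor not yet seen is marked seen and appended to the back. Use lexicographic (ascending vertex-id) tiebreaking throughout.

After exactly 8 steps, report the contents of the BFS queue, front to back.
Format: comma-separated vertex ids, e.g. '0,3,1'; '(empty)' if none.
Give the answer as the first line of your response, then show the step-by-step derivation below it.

0

step 1: dequeue 7; queue=[1]; order=7
step 2: dequeue 1; queue=[6]; order=7,1
step 3: dequeue 6; queue=[2,4,5]; order=7,1,6
step 4: dequeue 2; queue=[4,5,8]; order=7,1,6,2
step 5: dequeue 4; queue=[5,8,3]; order=7,1,6,2,4
step 6: dequeue 5; queue=[8,3]; order=7,1,6,2,4,5
step 7: dequeue 8; queue=[3,0]; order=7,1,6,2,4,5,8
step 8: dequeue 3; queue=[0]; order=7,1,6,2,4,5,8,3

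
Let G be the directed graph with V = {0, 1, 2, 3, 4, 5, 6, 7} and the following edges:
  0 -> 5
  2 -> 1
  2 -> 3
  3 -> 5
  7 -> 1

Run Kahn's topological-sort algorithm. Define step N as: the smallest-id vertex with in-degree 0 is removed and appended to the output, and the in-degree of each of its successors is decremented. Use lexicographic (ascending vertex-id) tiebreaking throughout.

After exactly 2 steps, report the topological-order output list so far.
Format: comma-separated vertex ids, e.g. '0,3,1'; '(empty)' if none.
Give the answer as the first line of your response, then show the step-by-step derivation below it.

0,2

step 1: output 0; order=[0]; indeg=(0,2,0,1,0,1,0,0)
step 2: output 2; order=[0,2]; indeg=(0,1,0,0,0,1,0,0)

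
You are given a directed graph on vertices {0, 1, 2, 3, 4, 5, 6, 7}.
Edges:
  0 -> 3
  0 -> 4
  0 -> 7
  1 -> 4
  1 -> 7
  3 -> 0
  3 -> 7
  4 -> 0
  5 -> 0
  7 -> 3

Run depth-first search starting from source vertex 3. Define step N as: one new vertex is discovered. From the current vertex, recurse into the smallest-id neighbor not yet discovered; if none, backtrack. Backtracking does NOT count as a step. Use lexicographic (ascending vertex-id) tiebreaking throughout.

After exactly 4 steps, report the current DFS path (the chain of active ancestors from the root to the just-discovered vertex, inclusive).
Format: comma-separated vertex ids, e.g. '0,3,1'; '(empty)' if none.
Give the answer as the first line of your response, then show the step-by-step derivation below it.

3,0,7

step 1: discover 3; path=3; order=3
step 2: discover 0; path=3>0; order=3,0
step 3: discover 4; path=3>0>4; order=3,0,4
step 4: discover 7; path=3>0>7; order=3,0,4,7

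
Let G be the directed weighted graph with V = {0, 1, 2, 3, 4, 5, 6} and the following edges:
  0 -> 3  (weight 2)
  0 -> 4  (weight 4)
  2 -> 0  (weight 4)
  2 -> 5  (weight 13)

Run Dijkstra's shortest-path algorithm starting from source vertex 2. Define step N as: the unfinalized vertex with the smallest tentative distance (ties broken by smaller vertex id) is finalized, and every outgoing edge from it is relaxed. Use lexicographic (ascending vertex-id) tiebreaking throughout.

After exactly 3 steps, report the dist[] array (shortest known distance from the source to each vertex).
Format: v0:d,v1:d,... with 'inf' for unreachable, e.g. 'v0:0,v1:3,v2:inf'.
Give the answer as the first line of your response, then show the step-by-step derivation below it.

v0:4,v1:inf,v2:0,v3:6,v4:8,v5:13,v6:inf

step 1: dist = v0:4,v1:inf,v2:0,v3:inf,v4:inf,v5:13,v6:inf
step 2: dist = v0:4,v1:inf,v2:0,v3:6,v4:8,v5:13,v6:inf
step 3: dist = v0:4,v1:inf,v2:0,v3:6,v4:8,v5:13,v6:inf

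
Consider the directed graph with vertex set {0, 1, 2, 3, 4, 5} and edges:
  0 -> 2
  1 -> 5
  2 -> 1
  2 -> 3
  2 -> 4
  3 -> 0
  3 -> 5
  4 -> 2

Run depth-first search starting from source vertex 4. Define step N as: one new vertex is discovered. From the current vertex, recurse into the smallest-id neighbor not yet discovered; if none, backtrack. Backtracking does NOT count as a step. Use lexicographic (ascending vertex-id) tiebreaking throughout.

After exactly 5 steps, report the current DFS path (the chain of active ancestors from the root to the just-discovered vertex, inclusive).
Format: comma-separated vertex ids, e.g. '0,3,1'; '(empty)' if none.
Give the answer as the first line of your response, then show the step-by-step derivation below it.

4,2,3

step 1: discover 4; path=4; order=4
step 2: discover 2; path=4>2; order=4,2
step 3: discover 1; path=4>2>1; order=4,2,1
step 4: discover 5; path=4>2>1>5; order=4,2,1,5
step 5: discover 3; path=4>2>3; order=4,2,1,5,3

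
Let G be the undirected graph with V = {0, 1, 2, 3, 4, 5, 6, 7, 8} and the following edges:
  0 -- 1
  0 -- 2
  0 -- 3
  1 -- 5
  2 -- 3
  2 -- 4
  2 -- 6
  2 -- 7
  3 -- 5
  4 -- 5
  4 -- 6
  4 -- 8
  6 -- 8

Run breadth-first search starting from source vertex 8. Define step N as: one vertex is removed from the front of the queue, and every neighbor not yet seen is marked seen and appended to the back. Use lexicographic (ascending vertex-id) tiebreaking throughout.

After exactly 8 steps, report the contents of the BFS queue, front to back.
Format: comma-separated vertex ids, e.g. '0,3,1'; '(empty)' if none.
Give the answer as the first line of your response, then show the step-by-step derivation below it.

1

step 1: dequeue 8; queue=[4,6]; order=8
step 2: dequeue 4; queue=[6,2,5]; order=8,4
step 3: dequeue 6; queue=[2,5]; order=8,4,6
step 4: dequeue 2; queue=[5,0,3,7]; order=8,4,6,2
step 5: dequeue 5; queue=[0,3,7,1]; order=8,4,6,2,5
step 6: dequeue 0; queue=[3,7,1]; order=8,4,6,2,5,0
step 7: dequeue 3; queue=[7,1]; order=8,4,6,2,5,0,3
step 8: dequeue 7; queue=[1]; order=8,4,6,2,5,0,3,7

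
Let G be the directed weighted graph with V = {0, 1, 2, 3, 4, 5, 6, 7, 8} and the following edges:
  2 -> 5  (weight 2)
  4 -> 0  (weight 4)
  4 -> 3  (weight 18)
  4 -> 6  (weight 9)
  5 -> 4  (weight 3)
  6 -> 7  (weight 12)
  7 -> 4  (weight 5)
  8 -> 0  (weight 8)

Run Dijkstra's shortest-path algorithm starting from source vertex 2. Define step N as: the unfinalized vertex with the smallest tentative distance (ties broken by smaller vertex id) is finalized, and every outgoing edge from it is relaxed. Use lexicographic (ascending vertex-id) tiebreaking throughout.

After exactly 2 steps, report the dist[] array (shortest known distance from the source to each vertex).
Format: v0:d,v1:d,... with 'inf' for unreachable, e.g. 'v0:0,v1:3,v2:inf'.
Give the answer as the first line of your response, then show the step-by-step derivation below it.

v0:inf,v1:inf,v2:0,v3:inf,v4:5,v5:2,v6:inf,v7:inf,v8:inf

step 1: dist = v0:inf,v1:inf,v2:0,v3:inf,v4:inf,v5:2,v6:inf,v7:inf,v8:inf
step 2: dist = v0:inf,v1:inf,v2:0,v3:inf,v4:5,v5:2,v6:inf,v7:inf,v8:inf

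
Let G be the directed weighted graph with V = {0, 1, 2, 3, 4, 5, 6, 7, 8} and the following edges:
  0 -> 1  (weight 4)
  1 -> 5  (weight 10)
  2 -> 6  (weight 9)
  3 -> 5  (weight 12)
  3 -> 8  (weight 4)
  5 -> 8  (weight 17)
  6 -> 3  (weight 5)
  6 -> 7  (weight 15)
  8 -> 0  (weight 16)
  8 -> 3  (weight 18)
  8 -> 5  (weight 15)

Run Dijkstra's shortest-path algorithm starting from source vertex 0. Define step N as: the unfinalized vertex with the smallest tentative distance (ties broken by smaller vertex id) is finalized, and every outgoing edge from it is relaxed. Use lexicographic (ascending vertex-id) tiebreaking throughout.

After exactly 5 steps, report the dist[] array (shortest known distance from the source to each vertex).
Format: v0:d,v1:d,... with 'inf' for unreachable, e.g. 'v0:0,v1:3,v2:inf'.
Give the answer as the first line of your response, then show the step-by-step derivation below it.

v0:0,v1:4,v2:inf,v3:49,v4:inf,v5:14,v6:inf,v7:inf,v8:31

step 1: dist = v0:0,v1:4,v2:inf,v3:inf,v4:inf,v5:inf,v6:inf,v7:inf,v8:inf
step 2: dist = v0:0,v1:4,v2:inf,v3:inf,v4:inf,v5:14,v6:inf,v7:inf,v8:inf
step 3: dist = v0:0,v1:4,v2:inf,v3:inf,v4:inf,v5:14,v6:inf,v7:inf,v8:31
step 4: dist = v0:0,v1:4,v2:inf,v3:49,v4:inf,v5:14,v6:inf,v7:inf,v8:31
step 5: dist = v0:0,v1:4,v2:inf,v3:49,v4:inf,v5:14,v6:inf,v7:inf,v8:31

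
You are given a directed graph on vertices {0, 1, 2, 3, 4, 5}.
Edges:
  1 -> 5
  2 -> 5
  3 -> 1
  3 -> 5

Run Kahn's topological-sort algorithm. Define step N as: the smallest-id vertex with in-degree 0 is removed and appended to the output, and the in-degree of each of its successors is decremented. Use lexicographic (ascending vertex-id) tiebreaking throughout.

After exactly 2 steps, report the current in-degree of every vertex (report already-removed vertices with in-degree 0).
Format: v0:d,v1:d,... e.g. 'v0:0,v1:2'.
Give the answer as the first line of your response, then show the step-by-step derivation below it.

v0:0,v1:1,v2:0,v3:0,v4:0,v5:2

step 1: output 0; order=[0]; indeg=(0,1,0,0,0,3)
step 2: output 2; order=[0,2]; indeg=(0,1,0,0,0,2)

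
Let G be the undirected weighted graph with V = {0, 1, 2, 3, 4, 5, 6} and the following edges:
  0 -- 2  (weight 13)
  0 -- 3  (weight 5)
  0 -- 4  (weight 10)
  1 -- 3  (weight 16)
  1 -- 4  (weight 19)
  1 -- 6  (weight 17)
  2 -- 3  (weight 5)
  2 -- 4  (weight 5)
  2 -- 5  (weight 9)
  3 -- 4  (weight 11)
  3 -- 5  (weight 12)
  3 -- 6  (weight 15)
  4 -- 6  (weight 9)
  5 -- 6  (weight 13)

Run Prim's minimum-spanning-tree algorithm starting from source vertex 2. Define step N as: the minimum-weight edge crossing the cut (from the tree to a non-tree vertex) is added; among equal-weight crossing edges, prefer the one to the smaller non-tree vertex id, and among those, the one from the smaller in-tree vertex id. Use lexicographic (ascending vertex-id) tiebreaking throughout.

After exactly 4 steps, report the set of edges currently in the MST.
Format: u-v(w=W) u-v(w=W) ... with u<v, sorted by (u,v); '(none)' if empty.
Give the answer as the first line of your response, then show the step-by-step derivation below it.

0-3(w=5) 2-3(w=5) 2-4(w=5) 2-5(w=9)

step 1: add edge 2-3 (w=5); MST = {2-3(w=5)}
step 2: add edge 0-3 (w=5); MST = {0-3(w=5) 2-3(w=5)}
step 3: add edge 2-4 (w=5); MST = {0-3(w=5) 2-3(w=5) 2-4(w=5)}
step 4: add edge 2-5 (w=9); MST = {0-3(w=5) 2-3(w=5) 2-4(w=5) 2-5(w=9)}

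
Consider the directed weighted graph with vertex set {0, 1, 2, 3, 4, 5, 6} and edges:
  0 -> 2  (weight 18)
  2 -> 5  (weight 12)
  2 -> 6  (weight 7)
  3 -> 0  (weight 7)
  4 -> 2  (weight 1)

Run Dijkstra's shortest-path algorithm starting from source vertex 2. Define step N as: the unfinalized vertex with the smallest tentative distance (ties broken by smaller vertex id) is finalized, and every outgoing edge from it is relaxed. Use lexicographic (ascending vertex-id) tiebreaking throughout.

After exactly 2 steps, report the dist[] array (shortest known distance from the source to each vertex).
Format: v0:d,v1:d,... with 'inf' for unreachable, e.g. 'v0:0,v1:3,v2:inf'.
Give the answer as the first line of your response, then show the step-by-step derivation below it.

v0:inf,v1:inf,v2:0,v3:inf,v4:inf,v5:12,v6:7

step 1: dist = v0:inf,v1:inf,v2:0,v3:inf,v4:inf,v5:12,v6:7
step 2: dist = v0:inf,v1:inf,v2:0,v3:inf,v4:inf,v5:12,v6:7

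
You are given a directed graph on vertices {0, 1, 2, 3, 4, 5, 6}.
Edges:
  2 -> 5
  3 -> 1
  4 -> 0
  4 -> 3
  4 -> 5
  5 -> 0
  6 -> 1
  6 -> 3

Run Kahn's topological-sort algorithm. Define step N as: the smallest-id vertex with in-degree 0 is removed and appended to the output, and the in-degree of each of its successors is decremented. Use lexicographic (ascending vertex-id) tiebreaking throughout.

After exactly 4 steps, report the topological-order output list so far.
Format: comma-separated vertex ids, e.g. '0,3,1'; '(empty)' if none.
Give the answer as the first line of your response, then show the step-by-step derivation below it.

2,4,5,0

step 1: output 2; order=[2]; indeg=(2,2,0,2,0,1,0)
step 2: output 4; order=[2,4]; indeg=(1,2,0,1,0,0,0)
step 3: output 5; order=[2,4,5]; indeg=(0,2,0,1,0,0,0)
step 4: output 0; order=[2,4,5,0]; indeg=(0,2,0,1,0,0,0)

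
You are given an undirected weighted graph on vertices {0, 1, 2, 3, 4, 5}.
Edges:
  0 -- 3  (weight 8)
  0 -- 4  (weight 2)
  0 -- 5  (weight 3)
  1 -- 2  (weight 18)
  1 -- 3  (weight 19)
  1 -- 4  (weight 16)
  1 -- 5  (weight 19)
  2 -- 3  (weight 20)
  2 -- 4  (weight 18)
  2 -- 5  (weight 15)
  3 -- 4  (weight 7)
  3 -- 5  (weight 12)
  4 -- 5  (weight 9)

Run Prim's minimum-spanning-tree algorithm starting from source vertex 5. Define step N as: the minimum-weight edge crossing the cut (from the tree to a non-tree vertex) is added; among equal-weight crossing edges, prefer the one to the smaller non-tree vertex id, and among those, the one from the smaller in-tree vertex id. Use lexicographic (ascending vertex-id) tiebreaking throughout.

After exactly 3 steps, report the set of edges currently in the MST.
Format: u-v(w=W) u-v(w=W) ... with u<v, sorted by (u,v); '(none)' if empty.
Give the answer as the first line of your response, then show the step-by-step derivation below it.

0-4(w=2) 0-5(w=3) 3-4(w=7)

step 1: add edge 0-5 (w=3); MST = {0-5(w=3)}
step 2: add edge 0-4 (w=2); MST = {0-4(w=2) 0-5(w=3)}
step 3: add edge 3-4 (w=7); MST = {0-4(w=2) 0-5(w=3) 3-4(w=7)}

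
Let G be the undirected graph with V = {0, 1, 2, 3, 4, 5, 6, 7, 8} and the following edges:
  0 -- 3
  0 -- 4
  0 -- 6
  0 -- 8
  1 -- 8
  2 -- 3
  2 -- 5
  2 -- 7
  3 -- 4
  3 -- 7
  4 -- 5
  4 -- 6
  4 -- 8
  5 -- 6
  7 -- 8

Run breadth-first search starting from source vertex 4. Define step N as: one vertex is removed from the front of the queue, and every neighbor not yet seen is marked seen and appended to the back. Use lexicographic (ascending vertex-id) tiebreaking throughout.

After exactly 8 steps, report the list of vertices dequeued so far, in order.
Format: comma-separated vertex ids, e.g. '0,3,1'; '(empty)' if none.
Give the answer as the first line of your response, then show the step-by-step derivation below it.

4,0,3,5,6,8,2,7

step 1: dequeue 4; queue=[0,3,5,6,8]; order=4
step 2: dequeue 0; queue=[3,5,6,8]; order=4,0
step 3: dequeue 3; queue=[5,6,8,2,7]; order=4,0,3
step 4: dequeue 5; queue=[6,8,2,7]; order=4,0,3,5
step 5: dequeue 6; queue=[8,2,7]; order=4,0,3,5,6
step 6: dequeue 8; queue=[2,7,1]; order=4,0,3,5,6,8
step 7: dequeue 2; queue=[7,1]; order=4,0,3,5,6,8,2
step 8: dequeue 7; queue=[1]; order=4,0,3,5,6,8,2,7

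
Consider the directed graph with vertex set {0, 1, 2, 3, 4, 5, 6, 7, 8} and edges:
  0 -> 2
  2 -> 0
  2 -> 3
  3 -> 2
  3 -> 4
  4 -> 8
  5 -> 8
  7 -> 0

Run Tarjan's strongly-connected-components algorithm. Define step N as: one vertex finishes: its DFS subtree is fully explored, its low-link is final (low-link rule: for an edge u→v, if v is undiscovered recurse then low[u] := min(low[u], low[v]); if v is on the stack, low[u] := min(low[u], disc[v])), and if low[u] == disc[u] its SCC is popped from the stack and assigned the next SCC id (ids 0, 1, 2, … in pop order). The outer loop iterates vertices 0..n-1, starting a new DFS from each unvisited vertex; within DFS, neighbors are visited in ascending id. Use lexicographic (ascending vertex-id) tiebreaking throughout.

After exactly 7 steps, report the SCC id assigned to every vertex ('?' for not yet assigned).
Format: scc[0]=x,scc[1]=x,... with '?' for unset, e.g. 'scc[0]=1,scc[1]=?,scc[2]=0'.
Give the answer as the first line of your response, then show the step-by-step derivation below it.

scc[0]=2,scc[1]=3,scc[2]=2,scc[3]=2,scc[4]=1,scc[5]=4,scc[6]=?,scc[7]=?,scc[8]=0

step 1: low=(low[0]=0,low[1]=?,low[2]=0,low[3]=1,low[4]=3,low[5]=?,low[6]=?,low[7]=?,low[8]=4); scc=(scc[0]=?,scc[1]=?,scc[2]=?,scc[3]=?,scc[4]=?,scc[5]=?,scc[6]=?,scc[7]=?,scc[8]=0)
step 2: low=(low[0]=0,low[1]=?,low[2]=0,low[3]=1,low[4]=3,low[5]=?,low[6]=?,low[7]=?,low[8]=4); scc=(scc[0]=?,scc[1]=?,scc[2]=?,scc[3]=?,scc[4]=1,scc[5]=?,scc[6]=?,scc[7]=?,scc[8]=0)
step 3: low=(low[0]=0,low[1]=?,low[2]=0,low[3]=1,low[4]=3,low[5]=?,low[6]=?,low[7]=?,low[8]=4); scc=(scc[0]=?,scc[1]=?,scc[2]=?,scc[3]=?,scc[4]=1,scc[5]=?,scc[6]=?,scc[7]=?,scc[8]=0)
step 4: low=(low[0]=0,low[1]=?,low[2]=0,low[3]=1,low[4]=3,low[5]=?,low[6]=?,low[7]=?,low[8]=4); scc=(scc[0]=?,scc[1]=?,scc[2]=?,scc[3]=?,scc[4]=1,scc[5]=?,scc[6]=?,scc[7]=?,scc[8]=0)
step 5: low=(low[0]=0,low[1]=?,low[2]=0,low[3]=1,low[4]=3,low[5]=?,low[6]=?,low[7]=?,low[8]=4); scc=(scc[0]=2,scc[1]=?,scc[2]=2,scc[3]=2,scc[4]=1,scc[5]=?,scc[6]=?,scc[7]=?,scc[8]=0)
step 6: low=(low[0]=0,low[1]=5,low[2]=0,low[3]=1,low[4]=3,low[5]=?,low[6]=?,low[7]=?,low[8]=4); scc=(scc[0]=2,scc[1]=3,scc[2]=2,scc[3]=2,scc[4]=1,scc[5]=?,scc[6]=?,scc[7]=?,scc[8]=0)
step 7: low=(low[0]=0,low[1]=5,low[2]=0,low[3]=1,low[4]=3,low[5]=6,low[6]=?,low[7]=?,low[8]=4); scc=(scc[0]=2,scc[1]=3,scc[2]=2,scc[3]=2,scc[4]=1,scc[5]=4,scc[6]=?,scc[7]=?,scc[8]=0)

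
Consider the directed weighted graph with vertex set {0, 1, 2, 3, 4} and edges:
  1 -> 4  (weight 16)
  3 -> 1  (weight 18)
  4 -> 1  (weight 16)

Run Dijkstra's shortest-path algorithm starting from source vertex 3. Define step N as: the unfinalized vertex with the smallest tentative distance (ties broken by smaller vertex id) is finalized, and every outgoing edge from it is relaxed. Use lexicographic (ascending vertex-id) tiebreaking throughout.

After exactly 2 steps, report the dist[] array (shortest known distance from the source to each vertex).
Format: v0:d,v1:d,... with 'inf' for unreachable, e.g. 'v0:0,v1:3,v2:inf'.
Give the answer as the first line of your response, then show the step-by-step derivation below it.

v0:inf,v1:18,v2:inf,v3:0,v4:34

step 1: dist = v0:inf,v1:18,v2:inf,v3:0,v4:inf
step 2: dist = v0:inf,v1:18,v2:inf,v3:0,v4:34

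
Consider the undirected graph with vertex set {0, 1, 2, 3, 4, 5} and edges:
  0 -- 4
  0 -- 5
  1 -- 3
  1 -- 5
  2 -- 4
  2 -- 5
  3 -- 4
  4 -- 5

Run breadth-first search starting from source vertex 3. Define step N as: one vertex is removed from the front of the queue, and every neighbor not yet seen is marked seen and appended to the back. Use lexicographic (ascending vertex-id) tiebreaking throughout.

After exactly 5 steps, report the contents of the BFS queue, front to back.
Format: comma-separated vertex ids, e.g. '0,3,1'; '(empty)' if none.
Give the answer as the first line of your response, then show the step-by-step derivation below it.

2

step 1: dequeue 3; queue=[1,4]; order=3
step 2: dequeue 1; queue=[4,5]; order=3,1
step 3: dequeue 4; queue=[5,0,2]; order=3,1,4
step 4: dequeue 5; queue=[0,2]; order=3,1,4,5
step 5: dequeue 0; queue=[2]; order=3,1,4,5,0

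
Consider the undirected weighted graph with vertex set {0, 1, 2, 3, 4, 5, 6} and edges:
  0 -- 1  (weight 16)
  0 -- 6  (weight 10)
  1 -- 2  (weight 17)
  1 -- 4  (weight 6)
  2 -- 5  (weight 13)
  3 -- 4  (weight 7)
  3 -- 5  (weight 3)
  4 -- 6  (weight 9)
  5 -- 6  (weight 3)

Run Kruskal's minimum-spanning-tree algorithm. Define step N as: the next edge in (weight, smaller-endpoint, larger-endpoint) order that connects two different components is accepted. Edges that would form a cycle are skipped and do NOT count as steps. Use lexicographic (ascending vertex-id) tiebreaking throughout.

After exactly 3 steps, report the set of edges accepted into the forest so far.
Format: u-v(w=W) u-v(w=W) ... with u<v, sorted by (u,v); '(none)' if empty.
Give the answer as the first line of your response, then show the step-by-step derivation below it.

1-4(w=6) 3-5(w=3) 5-6(w=3)

step 1: add edge 3-5 (w=3); MST = {3-5(w=3)}
step 2: add edge 5-6 (w=3); MST = {3-5(w=3) 5-6(w=3)}
step 3: add edge 1-4 (w=6); MST = {1-4(w=6) 3-5(w=3) 5-6(w=3)}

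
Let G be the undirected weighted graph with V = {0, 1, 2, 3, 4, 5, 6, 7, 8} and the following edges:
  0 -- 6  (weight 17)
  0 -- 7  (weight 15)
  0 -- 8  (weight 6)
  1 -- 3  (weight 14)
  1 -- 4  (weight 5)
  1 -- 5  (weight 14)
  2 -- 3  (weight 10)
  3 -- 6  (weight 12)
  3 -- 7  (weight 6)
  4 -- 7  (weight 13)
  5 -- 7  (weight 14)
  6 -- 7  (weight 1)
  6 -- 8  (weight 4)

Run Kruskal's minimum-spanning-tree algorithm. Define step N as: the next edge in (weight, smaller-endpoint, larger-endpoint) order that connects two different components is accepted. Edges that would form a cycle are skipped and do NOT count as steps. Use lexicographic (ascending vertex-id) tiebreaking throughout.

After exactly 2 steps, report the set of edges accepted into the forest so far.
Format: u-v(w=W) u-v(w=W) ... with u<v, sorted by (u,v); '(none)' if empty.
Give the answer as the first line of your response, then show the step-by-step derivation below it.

6-7(w=1) 6-8(w=4)

step 1: add edge 6-7 (w=1); MST = {6-7(w=1)}
step 2: add edge 6-8 (w=4); MST = {6-7(w=1) 6-8(w=4)}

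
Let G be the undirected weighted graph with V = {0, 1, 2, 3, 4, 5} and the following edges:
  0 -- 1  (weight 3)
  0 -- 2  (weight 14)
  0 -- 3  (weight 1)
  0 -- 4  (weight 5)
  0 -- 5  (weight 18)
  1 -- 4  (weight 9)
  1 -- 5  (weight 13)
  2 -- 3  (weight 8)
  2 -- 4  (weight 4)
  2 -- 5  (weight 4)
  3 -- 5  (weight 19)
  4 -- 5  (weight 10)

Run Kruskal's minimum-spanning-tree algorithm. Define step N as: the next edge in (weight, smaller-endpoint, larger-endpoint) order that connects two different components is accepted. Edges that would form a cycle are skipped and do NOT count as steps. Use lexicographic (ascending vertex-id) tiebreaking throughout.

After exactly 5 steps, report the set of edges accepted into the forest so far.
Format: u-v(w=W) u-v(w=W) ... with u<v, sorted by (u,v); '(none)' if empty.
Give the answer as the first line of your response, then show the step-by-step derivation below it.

0-1(w=3) 0-3(w=1) 0-4(w=5) 2-4(w=4) 2-5(w=4)

step 1: add edge 0-3 (w=1); MST = {0-3(w=1)}
step 2: add edge 0-1 (w=3); MST = {0-1(w=3) 0-3(w=1)}
step 3: add edge 2-4 (w=4); MST = {0-1(w=3) 0-3(w=1) 2-4(w=4)}
step 4: add edge 2-5 (w=4); MST = {0-1(w=3) 0-3(w=1) 2-4(w=4) 2-5(w=4)}
step 5: add edge 0-4 (w=5); MST = {0-1(w=3) 0-3(w=1) 0-4(w=5) 2-4(w=4) 2-5(w=4)}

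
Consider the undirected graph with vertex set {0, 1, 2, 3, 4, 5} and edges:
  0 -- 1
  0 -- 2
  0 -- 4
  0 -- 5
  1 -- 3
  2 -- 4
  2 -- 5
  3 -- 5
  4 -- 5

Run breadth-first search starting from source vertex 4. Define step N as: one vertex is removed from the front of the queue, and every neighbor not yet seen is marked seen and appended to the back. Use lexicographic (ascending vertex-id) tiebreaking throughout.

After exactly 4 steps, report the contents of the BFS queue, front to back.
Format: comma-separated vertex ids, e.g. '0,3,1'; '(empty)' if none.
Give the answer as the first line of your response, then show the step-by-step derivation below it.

1,3

step 1: dequeue 4; queue=[0,2,5]; order=4
step 2: dequeue 0; queue=[2,5,1]; order=4,0
step 3: dequeue 2; queue=[5,1]; order=4,0,2
step 4: dequeue 5; queue=[1,3]; order=4,0,2,5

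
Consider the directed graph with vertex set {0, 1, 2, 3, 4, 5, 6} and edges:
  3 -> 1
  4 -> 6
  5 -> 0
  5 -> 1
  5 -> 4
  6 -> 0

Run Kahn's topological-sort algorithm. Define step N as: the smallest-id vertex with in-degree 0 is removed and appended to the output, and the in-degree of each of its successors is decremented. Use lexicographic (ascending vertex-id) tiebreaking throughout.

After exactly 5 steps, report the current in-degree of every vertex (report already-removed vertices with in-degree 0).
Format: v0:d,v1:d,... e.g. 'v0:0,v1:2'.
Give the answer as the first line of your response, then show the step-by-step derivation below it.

v0:1,v1:0,v2:0,v3:0,v4:0,v5:0,v6:0

step 1: output 2; order=[2]; indeg=(2,2,0,0,1,0,1)
step 2: output 3; order=[2,3]; indeg=(2,1,0,0,1,0,1)
step 3: output 5; order=[2,3,5]; indeg=(1,0,0,0,0,0,1)
step 4: output 1; order=[2,3,5,1]; indeg=(1,0,0,0,0,0,1)
step 5: output 4; order=[2,3,5,1,4]; indeg=(1,0,0,0,0,0,0)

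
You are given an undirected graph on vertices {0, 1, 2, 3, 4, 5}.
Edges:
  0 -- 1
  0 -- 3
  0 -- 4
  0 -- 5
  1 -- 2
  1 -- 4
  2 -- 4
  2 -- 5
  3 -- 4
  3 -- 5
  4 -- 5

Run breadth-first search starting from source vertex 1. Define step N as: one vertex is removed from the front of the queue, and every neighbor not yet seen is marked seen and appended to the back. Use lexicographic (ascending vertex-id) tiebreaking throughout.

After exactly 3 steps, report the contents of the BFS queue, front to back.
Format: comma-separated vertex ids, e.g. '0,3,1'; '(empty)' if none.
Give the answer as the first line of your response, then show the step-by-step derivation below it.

4,3,5

step 1: dequeue 1; queue=[0,2,4]; order=1
step 2: dequeue 0; queue=[2,4,3,5]; order=1,0
step 3: dequeue 2; queue=[4,3,5]; order=1,0,2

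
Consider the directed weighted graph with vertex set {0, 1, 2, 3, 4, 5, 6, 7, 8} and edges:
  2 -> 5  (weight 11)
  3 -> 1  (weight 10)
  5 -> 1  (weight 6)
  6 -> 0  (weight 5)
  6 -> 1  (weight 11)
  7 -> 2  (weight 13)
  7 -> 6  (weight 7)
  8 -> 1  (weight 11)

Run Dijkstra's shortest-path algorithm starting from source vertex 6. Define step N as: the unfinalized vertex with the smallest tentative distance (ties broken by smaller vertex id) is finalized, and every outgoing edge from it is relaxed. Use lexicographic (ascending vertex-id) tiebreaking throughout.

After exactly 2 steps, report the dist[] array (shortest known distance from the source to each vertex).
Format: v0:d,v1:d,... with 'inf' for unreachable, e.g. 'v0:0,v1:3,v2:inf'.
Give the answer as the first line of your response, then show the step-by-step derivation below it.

v0:5,v1:11,v2:inf,v3:inf,v4:inf,v5:inf,v6:0,v7:inf,v8:inf

step 1: dist = v0:5,v1:11,v2:inf,v3:inf,v4:inf,v5:inf,v6:0,v7:inf,v8:inf
step 2: dist = v0:5,v1:11,v2:inf,v3:inf,v4:inf,v5:inf,v6:0,v7:inf,v8:inf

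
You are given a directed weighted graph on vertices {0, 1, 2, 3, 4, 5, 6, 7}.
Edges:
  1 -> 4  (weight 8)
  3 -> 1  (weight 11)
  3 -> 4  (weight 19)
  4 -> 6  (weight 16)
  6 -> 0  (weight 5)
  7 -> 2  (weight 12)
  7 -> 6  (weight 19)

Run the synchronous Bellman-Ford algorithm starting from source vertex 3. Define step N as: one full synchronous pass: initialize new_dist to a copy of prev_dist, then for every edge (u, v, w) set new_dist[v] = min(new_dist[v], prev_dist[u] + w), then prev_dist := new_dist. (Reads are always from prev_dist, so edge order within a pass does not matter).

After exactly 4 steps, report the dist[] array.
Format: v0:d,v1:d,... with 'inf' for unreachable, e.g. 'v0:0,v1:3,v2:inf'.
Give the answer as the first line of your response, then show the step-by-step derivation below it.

v0:40,v1:11,v2:inf,v3:0,v4:19,v5:inf,v6:35,v7:inf

step 1: dist = v0:inf,v1:11,v2:inf,v3:0,v4:19,v5:inf,v6:inf,v7:inf
step 2: dist = v0:inf,v1:11,v2:inf,v3:0,v4:19,v5:inf,v6:35,v7:inf
step 3: dist = v0:40,v1:11,v2:inf,v3:0,v4:19,v5:inf,v6:35,v7:inf
step 4: dist = v0:40,v1:11,v2:inf,v3:0,v4:19,v5:inf,v6:35,v7:inf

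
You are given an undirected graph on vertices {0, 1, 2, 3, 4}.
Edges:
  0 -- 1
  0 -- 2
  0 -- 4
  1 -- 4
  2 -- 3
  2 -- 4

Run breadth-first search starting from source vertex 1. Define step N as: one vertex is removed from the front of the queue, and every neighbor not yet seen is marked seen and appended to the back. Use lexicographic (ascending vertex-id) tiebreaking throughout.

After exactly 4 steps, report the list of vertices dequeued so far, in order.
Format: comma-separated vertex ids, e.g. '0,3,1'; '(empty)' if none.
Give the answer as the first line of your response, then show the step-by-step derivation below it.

1,0,4,2

step 1: dequeue 1; queue=[0,4]; order=1
step 2: dequeue 0; queue=[4,2]; order=1,0
step 3: dequeue 4; queue=[2]; order=1,0,4
step 4: dequeue 2; queue=[3]; order=1,0,4,2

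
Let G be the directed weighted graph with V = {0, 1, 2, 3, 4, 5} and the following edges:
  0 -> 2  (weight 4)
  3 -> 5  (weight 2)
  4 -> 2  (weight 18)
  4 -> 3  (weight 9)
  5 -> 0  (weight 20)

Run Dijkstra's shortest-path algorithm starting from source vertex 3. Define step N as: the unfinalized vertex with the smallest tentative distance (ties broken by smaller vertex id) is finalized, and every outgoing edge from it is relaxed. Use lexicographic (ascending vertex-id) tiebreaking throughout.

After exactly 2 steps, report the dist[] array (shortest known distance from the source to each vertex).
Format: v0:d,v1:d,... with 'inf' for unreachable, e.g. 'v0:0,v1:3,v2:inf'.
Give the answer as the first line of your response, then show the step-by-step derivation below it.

v0:22,v1:inf,v2:inf,v3:0,v4:inf,v5:2

step 1: dist = v0:inf,v1:inf,v2:inf,v3:0,v4:inf,v5:2
step 2: dist = v0:22,v1:inf,v2:inf,v3:0,v4:inf,v5:2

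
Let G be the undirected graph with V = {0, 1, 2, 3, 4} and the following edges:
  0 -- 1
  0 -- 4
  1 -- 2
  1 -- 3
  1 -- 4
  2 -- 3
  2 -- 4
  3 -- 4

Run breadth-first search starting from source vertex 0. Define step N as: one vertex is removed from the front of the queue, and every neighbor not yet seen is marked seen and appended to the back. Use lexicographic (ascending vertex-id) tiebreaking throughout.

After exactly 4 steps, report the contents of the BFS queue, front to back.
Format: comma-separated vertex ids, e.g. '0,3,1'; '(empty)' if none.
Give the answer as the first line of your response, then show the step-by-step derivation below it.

3

step 1: dequeue 0; queue=[1,4]; order=0
step 2: dequeue 1; queue=[4,2,3]; order=0,1
step 3: dequeue 4; queue=[2,3]; order=0,1,4
step 4: dequeue 2; queue=[3]; order=0,1,4,2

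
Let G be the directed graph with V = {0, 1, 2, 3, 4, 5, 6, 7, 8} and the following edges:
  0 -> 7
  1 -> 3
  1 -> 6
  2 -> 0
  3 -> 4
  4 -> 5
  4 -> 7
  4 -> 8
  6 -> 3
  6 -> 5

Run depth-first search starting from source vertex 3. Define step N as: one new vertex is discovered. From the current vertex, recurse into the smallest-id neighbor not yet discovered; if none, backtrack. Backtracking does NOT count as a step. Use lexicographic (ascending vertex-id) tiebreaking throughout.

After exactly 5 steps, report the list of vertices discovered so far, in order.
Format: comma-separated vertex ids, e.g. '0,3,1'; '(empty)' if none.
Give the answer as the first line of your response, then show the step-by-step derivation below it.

3,4,5,7,8

step 1: discover 3; path=3; order=3
step 2: discover 4; path=3>4; order=3,4
step 3: discover 5; path=3>4>5; order=3,4,5
step 4: discover 7; path=3>4>7; order=3,4,5,7
step 5: discover 8; path=3>4>8; order=3,4,5,7,8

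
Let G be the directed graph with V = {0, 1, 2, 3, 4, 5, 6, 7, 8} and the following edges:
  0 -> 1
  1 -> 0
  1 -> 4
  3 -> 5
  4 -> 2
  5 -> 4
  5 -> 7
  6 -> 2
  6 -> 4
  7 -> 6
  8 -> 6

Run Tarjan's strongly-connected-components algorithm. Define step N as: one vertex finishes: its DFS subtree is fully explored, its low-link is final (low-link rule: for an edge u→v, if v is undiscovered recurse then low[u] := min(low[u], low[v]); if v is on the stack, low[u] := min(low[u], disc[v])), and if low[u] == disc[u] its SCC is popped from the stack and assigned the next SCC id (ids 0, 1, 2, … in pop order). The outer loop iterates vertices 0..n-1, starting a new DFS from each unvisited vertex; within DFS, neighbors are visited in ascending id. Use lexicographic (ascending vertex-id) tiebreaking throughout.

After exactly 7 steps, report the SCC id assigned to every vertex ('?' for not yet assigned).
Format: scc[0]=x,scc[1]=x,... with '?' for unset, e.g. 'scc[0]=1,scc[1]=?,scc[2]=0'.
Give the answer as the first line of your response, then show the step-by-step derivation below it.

scc[0]=2,scc[1]=2,scc[2]=0,scc[3]=?,scc[4]=1,scc[5]=5,scc[6]=3,scc[7]=4,scc[8]=?

step 1: low=(low[0]=0,low[1]=0,low[2]=3,low[3]=?,low[4]=2,low[5]=?,low[6]=?,low[7]=?,low[8]=?); scc=(scc[0]=?,scc[1]=?,scc[2]=0,scc[3]=?,scc[4]=?,scc[5]=?,scc[6]=?,scc[7]=?,scc[8]=?)
step 2: low=(low[0]=0,low[1]=0,low[2]=3,low[3]=?,low[4]=2,low[5]=?,low[6]=?,low[7]=?,low[8]=?); scc=(scc[0]=?,scc[1]=?,scc[2]=0,scc[3]=?,scc[4]=1,scc[5]=?,scc[6]=?,scc[7]=?,scc[8]=?)
step 3: low=(low[0]=0,low[1]=0,low[2]=3,low[3]=?,low[4]=2,low[5]=?,low[6]=?,low[7]=?,low[8]=?); scc=(scc[0]=?,scc[1]=?,scc[2]=0,scc[3]=?,scc[4]=1,scc[5]=?,scc[6]=?,scc[7]=?,scc[8]=?)
step 4: low=(low[0]=0,low[1]=0,low[2]=3,low[3]=?,low[4]=2,low[5]=?,low[6]=?,low[7]=?,low[8]=?); scc=(scc[0]=2,scc[1]=2,scc[2]=0,scc[3]=?,scc[4]=1,scc[5]=?,scc[6]=?,scc[7]=?,scc[8]=?)
step 5: low=(low[0]=0,low[1]=0,low[2]=3,low[3]=4,low[4]=2,low[5]=5,low[6]=7,low[7]=6,low[8]=?); scc=(scc[0]=2,scc[1]=2,scc[2]=0,scc[3]=?,scc[4]=1,scc[5]=?,scc[6]=3,scc[7]=?,scc[8]=?)
step 6: low=(low[0]=0,low[1]=0,low[2]=3,low[3]=4,low[4]=2,low[5]=5,low[6]=7,low[7]=6,low[8]=?); scc=(scc[0]=2,scc[1]=2,scc[2]=0,scc[3]=?,scc[4]=1,scc[5]=?,scc[6]=3,scc[7]=4,scc[8]=?)
step 7: low=(low[0]=0,low[1]=0,low[2]=3,low[3]=4,low[4]=2,low[5]=5,low[6]=7,low[7]=6,low[8]=?); scc=(scc[0]=2,scc[1]=2,scc[2]=0,scc[3]=?,scc[4]=1,scc[5]=5,scc[6]=3,scc[7]=4,scc[8]=?)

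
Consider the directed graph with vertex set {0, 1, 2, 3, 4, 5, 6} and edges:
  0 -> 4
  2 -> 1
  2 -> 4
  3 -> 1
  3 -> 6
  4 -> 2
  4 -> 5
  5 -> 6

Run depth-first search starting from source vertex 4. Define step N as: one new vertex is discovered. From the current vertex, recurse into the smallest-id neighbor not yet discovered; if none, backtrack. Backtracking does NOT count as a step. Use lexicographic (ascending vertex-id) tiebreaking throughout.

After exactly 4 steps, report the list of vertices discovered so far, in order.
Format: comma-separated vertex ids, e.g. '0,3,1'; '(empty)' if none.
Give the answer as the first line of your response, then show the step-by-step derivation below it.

4,2,1,5

step 1: discover 4; path=4; order=4
step 2: discover 2; path=4>2; order=4,2
step 3: discover 1; path=4>2>1; order=4,2,1
step 4: discover 5; path=4>5; order=4,2,1,5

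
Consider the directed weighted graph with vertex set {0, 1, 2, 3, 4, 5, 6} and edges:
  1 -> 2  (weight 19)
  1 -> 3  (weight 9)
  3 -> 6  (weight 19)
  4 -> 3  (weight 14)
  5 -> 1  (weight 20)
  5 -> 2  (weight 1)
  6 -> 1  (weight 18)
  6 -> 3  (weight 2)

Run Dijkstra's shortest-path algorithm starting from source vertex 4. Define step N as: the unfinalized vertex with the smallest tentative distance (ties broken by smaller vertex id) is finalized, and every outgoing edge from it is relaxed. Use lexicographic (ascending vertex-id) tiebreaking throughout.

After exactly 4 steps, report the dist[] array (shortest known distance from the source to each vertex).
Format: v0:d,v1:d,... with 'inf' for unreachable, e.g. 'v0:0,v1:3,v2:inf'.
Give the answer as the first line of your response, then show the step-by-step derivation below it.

v0:inf,v1:51,v2:70,v3:14,v4:0,v5:inf,v6:33

step 1: dist = v0:inf,v1:inf,v2:inf,v3:14,v4:0,v5:inf,v6:inf
step 2: dist = v0:inf,v1:inf,v2:inf,v3:14,v4:0,v5:inf,v6:33
step 3: dist = v0:inf,v1:51,v2:inf,v3:14,v4:0,v5:inf,v6:33
step 4: dist = v0:inf,v1:51,v2:70,v3:14,v4:0,v5:inf,v6:33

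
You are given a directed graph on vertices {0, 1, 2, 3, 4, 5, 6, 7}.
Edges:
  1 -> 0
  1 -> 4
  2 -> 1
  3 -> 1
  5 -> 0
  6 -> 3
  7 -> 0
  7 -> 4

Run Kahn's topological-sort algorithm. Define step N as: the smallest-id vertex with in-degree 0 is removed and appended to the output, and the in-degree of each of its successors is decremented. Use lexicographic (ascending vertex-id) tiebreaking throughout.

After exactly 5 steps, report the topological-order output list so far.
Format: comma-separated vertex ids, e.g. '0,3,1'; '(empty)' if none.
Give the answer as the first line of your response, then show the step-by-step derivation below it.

2,5,6,3,1

step 1: output 2; order=[2]; indeg=(3,1,0,1,2,0,0,0)
step 2: output 5; order=[2,5]; indeg=(2,1,0,1,2,0,0,0)
step 3: output 6; order=[2,5,6]; indeg=(2,1,0,0,2,0,0,0)
step 4: output 3; order=[2,5,6,3]; indeg=(2,0,0,0,2,0,0,0)
step 5: output 1; order=[2,5,6,3,1]; indeg=(1,0,0,0,1,0,0,0)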